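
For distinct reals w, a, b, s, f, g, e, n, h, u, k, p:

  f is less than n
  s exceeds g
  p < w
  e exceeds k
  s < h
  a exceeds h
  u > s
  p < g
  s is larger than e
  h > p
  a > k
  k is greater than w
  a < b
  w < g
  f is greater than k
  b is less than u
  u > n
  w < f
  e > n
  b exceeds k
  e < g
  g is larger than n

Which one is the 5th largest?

The consecutive relations fix a unique order: p < w < k < f < n < e < g < s < h < a < b < u.
The 5th largest is s.

s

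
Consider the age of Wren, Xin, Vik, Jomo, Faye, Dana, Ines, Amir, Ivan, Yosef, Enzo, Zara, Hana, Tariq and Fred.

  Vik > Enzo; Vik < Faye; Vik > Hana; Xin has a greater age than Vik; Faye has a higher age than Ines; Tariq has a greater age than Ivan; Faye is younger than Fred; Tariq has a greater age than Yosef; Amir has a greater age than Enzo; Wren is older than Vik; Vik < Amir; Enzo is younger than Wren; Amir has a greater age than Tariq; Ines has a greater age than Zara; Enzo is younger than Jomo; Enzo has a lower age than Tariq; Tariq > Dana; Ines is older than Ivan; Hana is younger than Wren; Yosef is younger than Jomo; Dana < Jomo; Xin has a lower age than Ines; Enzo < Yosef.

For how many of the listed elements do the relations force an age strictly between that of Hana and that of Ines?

Chaining upward from Hana reaches: Vik, Xin, Wren, Faye, Fred, Amir.
Chaining downward from Ines reaches: Enzo, Vik, Xin, Ivan, Zara.
Strictly between Hana and Ines are those in both lists: Vik, Xin — 2 elements.

2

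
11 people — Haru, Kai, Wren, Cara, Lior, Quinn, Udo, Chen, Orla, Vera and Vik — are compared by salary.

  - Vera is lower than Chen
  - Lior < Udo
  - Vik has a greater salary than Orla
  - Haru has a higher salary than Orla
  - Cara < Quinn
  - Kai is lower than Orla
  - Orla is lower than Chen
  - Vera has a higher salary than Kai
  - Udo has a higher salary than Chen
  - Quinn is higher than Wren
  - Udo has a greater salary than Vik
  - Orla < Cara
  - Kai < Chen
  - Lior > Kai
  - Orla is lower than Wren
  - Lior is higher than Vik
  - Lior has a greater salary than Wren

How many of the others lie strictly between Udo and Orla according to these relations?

Chaining upward from Orla reaches: Vik, Cara, Wren, Haru, Chen, Lior, Quinn.
Chaining downward from Udo reaches: Kai, Vera, Vik, Wren, Chen, Lior.
Strictly between Orla and Udo are those in both lists: Vik, Wren, Chen, Lior — 4 elements.

4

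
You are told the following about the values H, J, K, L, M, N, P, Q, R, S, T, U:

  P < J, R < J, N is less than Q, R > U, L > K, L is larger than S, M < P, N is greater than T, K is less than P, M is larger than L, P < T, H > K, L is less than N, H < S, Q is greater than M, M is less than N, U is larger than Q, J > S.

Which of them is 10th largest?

Chaining the given pairs: K < H < S < L < M < P < T < N < Q < U < R < J.
The 10th largest is S.

S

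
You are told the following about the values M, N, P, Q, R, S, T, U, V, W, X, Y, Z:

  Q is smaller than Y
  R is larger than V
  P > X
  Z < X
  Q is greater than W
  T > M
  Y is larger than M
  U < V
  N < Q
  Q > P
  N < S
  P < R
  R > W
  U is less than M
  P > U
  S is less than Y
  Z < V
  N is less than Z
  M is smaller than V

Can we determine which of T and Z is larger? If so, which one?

undetermined

Following every chain through Z: above Z we get X, V, P, Q, Y, R; below Z we get N.
T is not reached, and no chain runs the other way from T to Z.
So the given relations leave the order of Z and T undetermined.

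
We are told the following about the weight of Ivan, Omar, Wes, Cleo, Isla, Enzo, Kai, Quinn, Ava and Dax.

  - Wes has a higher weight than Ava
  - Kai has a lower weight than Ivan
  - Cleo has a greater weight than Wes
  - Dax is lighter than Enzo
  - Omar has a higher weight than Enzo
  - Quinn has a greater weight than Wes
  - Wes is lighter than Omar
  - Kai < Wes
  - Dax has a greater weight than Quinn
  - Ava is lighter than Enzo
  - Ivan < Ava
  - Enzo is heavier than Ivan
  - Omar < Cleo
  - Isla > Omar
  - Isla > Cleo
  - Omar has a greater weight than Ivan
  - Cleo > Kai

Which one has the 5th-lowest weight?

Chaining the given pairs: Kai < Ivan < Ava < Wes < Quinn < Dax < Enzo < Omar < Cleo < Isla.
The 5th smallest is Quinn.

Quinn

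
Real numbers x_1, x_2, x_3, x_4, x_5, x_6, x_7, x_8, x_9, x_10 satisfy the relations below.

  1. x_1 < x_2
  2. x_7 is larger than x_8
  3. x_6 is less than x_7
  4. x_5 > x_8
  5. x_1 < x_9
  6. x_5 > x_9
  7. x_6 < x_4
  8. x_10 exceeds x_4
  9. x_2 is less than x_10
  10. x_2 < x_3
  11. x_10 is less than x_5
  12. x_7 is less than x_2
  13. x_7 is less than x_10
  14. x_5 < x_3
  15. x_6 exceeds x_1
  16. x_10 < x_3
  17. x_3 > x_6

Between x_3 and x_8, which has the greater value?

Link the given pairs in sequence: x_8 < x_7; x_7 < x_2; x_2 < x_10; x_10 < x_5; x_5 < x_3.
Chaining these gives x_8 < x_7 < x_2 < x_10 < x_5 < x_3.
So x_8 < x_3; x_3 is the larger of the two.

x_3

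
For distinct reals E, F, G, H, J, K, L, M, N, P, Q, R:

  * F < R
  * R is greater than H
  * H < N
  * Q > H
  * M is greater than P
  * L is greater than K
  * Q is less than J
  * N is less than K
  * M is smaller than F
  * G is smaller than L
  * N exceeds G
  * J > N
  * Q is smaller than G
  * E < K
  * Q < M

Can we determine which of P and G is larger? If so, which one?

Following every chain through P: above P we get M, F, R.
G is not reached, and no chain runs the other way from G to P.
So the given relations leave the order of P and G undetermined.

undetermined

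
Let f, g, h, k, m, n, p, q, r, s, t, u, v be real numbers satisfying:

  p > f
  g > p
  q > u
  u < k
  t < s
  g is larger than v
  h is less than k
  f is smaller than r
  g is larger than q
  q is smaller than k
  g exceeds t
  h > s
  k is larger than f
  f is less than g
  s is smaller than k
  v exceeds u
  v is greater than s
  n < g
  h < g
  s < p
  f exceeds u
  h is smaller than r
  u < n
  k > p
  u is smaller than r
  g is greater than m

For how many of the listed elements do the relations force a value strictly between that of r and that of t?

The relations place t below r. An element lies strictly between them when it is forced above t and also forced below r.
Above t: {s, v, p, h, k, g}. Below r: {s, u, f, h}.
Intersection: {s, h} — 2.

2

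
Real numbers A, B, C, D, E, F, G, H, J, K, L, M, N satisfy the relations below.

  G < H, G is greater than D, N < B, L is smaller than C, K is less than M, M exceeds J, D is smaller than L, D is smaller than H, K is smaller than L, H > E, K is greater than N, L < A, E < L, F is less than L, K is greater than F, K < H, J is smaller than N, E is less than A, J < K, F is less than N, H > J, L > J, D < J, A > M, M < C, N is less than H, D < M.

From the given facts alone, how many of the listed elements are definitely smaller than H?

From H the given relations immediately reach E, D, J, G, N, K.
From those, F — 7 in total.
No other element is forced below H by the given relations, so the count is 7.

7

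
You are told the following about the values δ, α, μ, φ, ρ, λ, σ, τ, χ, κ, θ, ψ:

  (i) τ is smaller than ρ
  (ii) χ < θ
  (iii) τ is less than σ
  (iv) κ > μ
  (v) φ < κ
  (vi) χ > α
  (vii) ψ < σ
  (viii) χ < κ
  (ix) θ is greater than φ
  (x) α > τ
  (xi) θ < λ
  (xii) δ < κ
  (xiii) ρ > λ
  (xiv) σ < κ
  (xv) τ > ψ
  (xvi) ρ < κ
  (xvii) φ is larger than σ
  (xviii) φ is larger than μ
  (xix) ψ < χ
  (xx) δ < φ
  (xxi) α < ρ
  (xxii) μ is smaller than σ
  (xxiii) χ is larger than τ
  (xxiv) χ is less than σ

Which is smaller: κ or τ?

τ < α and α < χ give τ < χ.
Then χ < σ extends the chain to σ.
Then σ < φ extends the chain to φ.
Then φ < θ extends the chain to θ.
Then θ < λ extends the chain to λ.
With λ < ρ: τ < α < χ < σ < φ < θ < λ < ρ.
Then ρ < κ extends the chain to κ.
So τ < κ; τ is the smaller of the two.

τ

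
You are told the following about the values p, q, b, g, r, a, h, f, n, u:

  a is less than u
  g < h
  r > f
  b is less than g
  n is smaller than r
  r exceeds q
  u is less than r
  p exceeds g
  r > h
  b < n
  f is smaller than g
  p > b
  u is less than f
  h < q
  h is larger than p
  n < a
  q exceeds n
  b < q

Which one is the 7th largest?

u

The consecutive relations fix a unique order: b < n < a < u < f < g < p < h < q < r.
Counting 7 from the largest end gives u.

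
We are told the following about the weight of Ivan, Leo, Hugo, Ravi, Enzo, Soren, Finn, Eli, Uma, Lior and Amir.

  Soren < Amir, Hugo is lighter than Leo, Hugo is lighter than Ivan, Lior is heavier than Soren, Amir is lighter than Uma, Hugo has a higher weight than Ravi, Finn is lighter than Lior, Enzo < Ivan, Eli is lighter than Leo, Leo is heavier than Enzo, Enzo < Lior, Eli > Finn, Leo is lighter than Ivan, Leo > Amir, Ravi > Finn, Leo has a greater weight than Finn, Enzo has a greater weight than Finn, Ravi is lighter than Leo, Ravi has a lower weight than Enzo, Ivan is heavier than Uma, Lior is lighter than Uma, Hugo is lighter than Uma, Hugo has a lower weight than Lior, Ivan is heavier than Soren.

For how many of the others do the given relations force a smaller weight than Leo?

7

Directly below Leo: Finn, Eli, Ravi, Hugo, Enzo, Amir.
One step further: Soren (7 so far).
No other element is forced below Leo by the given relations, so the count is 7.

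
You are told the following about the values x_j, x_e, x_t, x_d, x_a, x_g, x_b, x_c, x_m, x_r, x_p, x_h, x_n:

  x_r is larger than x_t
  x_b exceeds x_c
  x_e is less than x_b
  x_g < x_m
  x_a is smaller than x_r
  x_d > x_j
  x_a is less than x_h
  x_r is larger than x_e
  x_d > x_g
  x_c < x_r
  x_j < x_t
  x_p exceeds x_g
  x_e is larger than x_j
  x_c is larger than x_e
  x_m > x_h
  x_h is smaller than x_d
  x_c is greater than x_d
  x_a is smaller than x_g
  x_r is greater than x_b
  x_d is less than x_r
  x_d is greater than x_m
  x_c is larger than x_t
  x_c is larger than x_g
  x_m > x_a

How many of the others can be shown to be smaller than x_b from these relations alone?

Directly below x_b: x_e, x_c.
One step further: x_j, x_g, x_t, x_d (6 so far).
One step further: x_a, x_h, x_m (9 so far).
No other element is forced below x_b by the given relations, so the count is 9.

9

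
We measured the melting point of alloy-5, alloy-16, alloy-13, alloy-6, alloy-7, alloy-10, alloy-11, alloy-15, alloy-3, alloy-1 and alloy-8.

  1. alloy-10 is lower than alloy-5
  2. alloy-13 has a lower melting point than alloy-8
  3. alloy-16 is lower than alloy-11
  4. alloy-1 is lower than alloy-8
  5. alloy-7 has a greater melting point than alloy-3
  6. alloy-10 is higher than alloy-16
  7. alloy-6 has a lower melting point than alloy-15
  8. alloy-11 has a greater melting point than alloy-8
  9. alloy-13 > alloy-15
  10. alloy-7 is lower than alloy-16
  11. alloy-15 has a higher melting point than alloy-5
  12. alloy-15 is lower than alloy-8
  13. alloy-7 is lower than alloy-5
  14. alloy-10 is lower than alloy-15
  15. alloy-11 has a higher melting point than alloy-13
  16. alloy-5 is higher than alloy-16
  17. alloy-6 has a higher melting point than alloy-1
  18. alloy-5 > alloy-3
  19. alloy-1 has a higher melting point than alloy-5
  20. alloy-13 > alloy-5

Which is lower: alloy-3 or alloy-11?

The relevant relations are alloy-3 < alloy-7; alloy-7 < alloy-16; alloy-16 < alloy-10; alloy-10 < alloy-5; alloy-5 < alloy-1; alloy-1 < alloy-6; alloy-6 < alloy-15; alloy-15 < alloy-13; alloy-13 < alloy-8; alloy-8 < alloy-11.
Chaining these gives alloy-3 < alloy-7 < alloy-16 < alloy-10 < alloy-5 < alloy-1 < alloy-6 < alloy-15 < alloy-13 < alloy-8 < alloy-11.
So alloy-3 < alloy-11; alloy-3 is the lower of the two.

alloy-3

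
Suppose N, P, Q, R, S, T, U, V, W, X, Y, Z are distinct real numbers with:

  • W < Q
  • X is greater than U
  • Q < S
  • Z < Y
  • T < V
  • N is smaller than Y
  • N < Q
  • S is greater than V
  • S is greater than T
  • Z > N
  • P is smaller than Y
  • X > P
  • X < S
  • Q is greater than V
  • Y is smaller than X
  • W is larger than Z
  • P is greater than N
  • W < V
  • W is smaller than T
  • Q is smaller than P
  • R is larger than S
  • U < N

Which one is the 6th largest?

Q

Chaining the given pairs: U < N < Z < W < T < V < Q < P < Y < X < S < R.
The 6th largest is Q.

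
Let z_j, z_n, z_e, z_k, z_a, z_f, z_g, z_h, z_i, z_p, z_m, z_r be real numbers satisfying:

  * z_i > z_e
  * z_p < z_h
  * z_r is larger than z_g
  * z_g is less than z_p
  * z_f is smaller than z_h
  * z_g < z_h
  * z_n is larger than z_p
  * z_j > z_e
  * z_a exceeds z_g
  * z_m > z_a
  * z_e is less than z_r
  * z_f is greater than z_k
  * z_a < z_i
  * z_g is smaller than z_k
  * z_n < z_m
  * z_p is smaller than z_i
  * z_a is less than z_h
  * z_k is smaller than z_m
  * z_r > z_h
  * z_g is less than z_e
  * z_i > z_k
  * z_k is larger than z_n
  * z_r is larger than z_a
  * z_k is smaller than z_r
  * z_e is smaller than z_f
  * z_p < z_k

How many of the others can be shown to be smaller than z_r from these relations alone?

8

The elements the relations force below z_r are z_g, z_a, z_e, z_p, z_n, z_k, z_f, z_h — no chain reaches any other.
That is 8.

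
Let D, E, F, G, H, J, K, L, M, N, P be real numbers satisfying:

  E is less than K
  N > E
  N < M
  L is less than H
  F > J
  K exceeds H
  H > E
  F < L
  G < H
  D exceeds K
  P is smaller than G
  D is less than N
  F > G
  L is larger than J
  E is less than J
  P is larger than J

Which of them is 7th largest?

F

The consecutive relations fix a unique order: E < J < P < G < F < L < H < K < D < N < M.
Counting 7 from the largest end gives F.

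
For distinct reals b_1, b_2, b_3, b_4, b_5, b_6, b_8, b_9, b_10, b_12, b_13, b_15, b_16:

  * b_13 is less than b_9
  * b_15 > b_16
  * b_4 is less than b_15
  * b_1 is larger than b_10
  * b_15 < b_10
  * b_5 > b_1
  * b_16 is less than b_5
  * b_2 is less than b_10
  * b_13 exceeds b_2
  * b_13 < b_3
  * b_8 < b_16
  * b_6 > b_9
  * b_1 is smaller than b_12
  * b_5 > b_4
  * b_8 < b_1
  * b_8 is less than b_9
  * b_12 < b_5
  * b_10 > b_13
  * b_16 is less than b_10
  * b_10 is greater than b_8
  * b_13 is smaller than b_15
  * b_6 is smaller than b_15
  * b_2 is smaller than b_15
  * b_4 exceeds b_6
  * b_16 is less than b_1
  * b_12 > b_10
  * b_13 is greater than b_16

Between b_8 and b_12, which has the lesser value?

b_8

b_8 < b_16 < b_13 < b_9 < b_6 < b_15 < b_10 < b_1 < b_12, by transitivity through b_16, b_13, b_9, b_6, b_15, b_10, b_1.
So b_8 < b_12; b_8 is the smaller of the two.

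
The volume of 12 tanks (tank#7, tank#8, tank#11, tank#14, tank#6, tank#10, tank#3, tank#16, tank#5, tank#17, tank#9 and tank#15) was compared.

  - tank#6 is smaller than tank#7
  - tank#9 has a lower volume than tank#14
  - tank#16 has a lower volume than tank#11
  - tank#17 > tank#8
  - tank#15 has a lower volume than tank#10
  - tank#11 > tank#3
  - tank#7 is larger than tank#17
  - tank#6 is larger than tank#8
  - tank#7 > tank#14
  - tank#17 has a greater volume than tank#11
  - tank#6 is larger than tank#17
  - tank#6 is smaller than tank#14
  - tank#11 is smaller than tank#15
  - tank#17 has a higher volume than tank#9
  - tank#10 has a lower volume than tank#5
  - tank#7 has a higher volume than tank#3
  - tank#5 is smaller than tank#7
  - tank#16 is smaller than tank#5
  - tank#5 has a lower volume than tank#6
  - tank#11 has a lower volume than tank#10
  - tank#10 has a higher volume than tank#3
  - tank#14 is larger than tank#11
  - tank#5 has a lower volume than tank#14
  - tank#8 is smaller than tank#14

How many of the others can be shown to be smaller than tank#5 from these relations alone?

5

Directly below tank#5: tank#16, tank#10.
One step further: tank#3, tank#11, tank#15 (5 so far).
Nothing else is reachable below tank#5; 5 in all.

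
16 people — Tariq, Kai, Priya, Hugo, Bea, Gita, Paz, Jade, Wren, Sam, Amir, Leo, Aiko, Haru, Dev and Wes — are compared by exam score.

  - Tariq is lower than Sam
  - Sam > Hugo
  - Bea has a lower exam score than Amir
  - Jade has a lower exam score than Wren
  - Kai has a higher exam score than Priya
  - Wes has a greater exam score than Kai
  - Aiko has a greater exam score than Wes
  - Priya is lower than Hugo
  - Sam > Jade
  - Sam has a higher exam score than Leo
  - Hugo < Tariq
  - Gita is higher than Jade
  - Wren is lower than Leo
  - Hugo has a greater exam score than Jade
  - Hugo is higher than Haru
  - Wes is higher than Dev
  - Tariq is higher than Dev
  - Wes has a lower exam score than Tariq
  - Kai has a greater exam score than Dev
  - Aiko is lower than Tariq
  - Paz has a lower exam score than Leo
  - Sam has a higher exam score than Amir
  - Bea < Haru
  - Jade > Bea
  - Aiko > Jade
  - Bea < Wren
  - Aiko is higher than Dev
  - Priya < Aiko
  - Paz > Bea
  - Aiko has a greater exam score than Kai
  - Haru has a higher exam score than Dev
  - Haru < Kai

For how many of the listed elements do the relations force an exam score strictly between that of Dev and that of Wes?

2

The relations place Dev below Wes. An element lies strictly between them when it is forced above Dev and also forced below Wes.
Above Dev: {Haru, Hugo, Kai, Aiko, Tariq, Sam}. Below Wes: {Bea, Priya, Haru, Kai}.
Intersection: {Haru, Kai} — 2.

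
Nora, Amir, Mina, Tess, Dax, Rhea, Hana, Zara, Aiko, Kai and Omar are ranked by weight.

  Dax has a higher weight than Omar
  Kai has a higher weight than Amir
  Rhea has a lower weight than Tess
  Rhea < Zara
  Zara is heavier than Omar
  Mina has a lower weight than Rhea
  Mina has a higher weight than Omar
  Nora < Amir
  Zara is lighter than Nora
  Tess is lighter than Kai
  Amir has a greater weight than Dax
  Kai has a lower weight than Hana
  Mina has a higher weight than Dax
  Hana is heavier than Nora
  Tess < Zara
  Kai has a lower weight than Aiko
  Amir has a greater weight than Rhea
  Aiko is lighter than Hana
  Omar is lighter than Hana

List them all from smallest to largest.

Omar < Dax < Mina < Rhea < Tess < Zara < Nora < Amir < Kai < Aiko < Hana

Each adjacent pair is fixed by a given relation: Omar < Dax; Dax < Mina; Mina < Rhea; Rhea < Tess; Tess < Zara; Zara < Nora; Nora < Amir; Amir < Kai; Kai < Aiko; Aiko < Hana. Chaining them end to end gives the full order.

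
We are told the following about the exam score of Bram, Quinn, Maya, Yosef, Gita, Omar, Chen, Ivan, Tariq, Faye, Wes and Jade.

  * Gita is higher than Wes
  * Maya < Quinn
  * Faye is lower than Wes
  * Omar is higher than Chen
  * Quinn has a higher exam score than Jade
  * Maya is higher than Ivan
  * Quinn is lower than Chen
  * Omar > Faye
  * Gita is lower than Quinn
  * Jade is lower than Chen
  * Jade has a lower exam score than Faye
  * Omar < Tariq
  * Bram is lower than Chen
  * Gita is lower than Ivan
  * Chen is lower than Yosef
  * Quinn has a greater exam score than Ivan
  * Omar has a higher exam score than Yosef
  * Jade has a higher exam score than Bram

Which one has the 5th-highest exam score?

Quinn

Piecing the relations together gives one ordering: Bram < Jade < Faye < Wes < Gita < Ivan < Maya < Quinn < Chen < Yosef < Omar < Tariq.
Counting 5 from the largest end gives Quinn.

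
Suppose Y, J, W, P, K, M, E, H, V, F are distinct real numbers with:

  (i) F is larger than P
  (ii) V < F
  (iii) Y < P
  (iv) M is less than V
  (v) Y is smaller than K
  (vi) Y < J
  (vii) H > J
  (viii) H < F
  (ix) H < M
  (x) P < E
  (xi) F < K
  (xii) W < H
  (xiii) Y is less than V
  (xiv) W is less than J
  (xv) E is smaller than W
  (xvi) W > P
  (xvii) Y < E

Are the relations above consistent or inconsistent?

The single ordering Y < P < E < W < J < H < M < V < F < K satisfies every listed relation, so no contradiction arises.

consistent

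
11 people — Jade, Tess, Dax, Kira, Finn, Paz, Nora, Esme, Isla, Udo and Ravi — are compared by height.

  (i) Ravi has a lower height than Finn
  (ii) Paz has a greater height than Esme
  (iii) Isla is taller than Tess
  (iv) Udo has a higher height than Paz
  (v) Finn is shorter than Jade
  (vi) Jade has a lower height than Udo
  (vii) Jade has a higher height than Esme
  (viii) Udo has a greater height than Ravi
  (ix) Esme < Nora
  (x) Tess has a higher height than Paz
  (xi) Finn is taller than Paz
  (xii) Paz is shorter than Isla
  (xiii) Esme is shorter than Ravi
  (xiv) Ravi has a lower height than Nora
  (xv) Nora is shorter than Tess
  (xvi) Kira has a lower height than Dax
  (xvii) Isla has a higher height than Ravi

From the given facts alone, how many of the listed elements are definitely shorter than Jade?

The elements the relations force below Jade are Esme, Ravi, Paz, Finn — no chain reaches any other.
That is 4.

4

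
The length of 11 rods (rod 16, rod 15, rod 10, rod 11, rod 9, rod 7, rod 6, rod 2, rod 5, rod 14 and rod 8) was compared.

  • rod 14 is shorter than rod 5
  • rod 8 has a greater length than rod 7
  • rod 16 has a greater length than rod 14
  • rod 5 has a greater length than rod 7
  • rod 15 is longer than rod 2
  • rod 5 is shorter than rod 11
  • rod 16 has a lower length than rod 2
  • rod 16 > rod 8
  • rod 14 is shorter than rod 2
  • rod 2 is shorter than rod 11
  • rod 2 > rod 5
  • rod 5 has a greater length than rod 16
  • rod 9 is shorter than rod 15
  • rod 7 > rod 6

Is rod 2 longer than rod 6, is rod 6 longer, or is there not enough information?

Chaining the given relations: rod 6 < rod 7 < rod 8 < rod 16 < rod 5 < rod 2.
So rod 2 is longer.

rod 2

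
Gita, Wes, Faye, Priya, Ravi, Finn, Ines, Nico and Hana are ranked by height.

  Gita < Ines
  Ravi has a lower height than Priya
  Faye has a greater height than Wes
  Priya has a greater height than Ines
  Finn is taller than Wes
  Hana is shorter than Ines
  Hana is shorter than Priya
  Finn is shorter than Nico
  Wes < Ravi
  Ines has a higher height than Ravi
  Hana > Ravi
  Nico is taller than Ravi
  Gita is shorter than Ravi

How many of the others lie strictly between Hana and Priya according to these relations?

1

The relations place Hana below Priya. An element lies strictly between them when it is forced above Hana and also forced below Priya.
Above Hana: {Ines}. Below Priya: {Wes, Gita, Ravi, Ines}.
Intersection: {Ines} — 1.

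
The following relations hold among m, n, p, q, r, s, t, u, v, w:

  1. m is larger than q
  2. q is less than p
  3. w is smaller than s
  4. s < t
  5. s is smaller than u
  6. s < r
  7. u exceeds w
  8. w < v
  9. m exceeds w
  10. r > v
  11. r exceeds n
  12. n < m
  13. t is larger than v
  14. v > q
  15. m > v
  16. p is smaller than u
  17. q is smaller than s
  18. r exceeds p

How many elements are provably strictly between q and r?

Chaining upward from q reaches: p, v, m, s, u, t.
Chaining downward from r reaches: w, p, v, n, s.
Strictly between q and r are those in both lists: p, v, s — 3 elements.

3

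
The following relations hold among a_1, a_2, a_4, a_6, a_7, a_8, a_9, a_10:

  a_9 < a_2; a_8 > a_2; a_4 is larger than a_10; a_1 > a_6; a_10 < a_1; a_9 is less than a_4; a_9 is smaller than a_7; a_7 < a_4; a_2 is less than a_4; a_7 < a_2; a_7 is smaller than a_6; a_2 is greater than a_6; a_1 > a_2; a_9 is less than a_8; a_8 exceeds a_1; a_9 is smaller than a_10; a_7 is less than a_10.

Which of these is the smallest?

Chaining upward from a_9: directly above it, a_7, a_10, a_2, a_4, a_8; then a_6, a_1.
That covers every other element, and nothing is given below a_9, so a_9 is the smallest.

a_9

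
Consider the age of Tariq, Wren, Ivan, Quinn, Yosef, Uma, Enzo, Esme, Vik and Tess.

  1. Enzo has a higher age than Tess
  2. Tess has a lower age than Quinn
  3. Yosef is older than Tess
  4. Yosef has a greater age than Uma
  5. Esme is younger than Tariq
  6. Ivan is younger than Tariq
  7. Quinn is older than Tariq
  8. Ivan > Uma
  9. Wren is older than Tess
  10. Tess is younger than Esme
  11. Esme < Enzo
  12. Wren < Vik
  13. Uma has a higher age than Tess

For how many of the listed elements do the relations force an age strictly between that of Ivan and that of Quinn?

1

The relations place Ivan below Quinn. An element lies strictly between them when it is forced above Ivan and also forced below Quinn.
Above Ivan: {Tariq}. Below Quinn: {Tess, Uma, Esme, Tariq}.
Intersection: {Tariq} — 1.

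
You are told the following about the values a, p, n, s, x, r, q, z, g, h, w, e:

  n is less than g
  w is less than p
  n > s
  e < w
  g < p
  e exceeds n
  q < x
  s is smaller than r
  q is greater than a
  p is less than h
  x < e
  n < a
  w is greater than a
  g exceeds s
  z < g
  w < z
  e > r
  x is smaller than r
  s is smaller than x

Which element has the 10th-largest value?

a

Piecing the relations together gives one ordering: s < n < a < q < x < r < e < w < z < g < p < h.
The 10th largest is a.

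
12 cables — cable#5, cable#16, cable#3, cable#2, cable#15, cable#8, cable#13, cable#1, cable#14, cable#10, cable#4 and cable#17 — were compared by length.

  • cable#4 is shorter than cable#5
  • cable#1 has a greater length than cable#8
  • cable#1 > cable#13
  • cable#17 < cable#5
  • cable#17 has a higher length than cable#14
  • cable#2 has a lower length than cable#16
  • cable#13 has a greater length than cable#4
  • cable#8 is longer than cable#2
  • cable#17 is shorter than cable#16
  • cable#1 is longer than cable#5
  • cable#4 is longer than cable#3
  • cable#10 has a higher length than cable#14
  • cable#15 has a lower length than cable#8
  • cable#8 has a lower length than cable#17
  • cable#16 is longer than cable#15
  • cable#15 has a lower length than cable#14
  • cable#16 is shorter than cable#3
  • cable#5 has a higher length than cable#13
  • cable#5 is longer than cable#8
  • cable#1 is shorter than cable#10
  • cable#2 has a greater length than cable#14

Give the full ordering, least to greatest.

cable#15 < cable#14 < cable#2 < cable#8 < cable#17 < cable#16 < cable#3 < cable#4 < cable#13 < cable#5 < cable#1 < cable#10

The consecutive links are each given: cable#15 < cable#14; cable#14 < cable#2; cable#2 < cable#8; cable#8 < cable#17; cable#17 < cable#16; cable#16 < cable#3; cable#3 < cable#4; cable#4 < cable#13; cable#13 < cable#5; cable#5 < cable#1; cable#1 < cable#10.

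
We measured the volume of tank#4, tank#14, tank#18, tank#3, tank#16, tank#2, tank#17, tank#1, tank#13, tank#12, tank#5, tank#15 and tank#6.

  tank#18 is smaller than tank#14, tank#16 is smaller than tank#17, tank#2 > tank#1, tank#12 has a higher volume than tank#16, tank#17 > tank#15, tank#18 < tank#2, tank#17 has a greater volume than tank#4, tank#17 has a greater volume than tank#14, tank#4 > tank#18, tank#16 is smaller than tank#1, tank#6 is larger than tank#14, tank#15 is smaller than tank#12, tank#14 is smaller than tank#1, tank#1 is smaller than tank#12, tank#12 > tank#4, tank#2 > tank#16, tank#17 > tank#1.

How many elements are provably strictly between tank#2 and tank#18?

2

Chaining upward from tank#18 reaches: tank#4, tank#14, tank#1, tank#6, tank#17, tank#12.
Chaining downward from tank#2 reaches: tank#16, tank#14, tank#1.
Strictly between tank#18 and tank#2 are those in both lists: tank#14, tank#1 — 2 elements.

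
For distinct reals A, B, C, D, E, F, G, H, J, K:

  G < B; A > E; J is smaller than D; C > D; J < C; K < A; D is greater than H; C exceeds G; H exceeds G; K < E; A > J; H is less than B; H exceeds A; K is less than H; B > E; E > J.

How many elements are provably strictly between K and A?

The relations place K below A. An element lies strictly between them when it is forced above K and also forced below A.
Above K: {E, H, B, D, C}. Below A: {J, E}.
Intersection: {E} — 1.

1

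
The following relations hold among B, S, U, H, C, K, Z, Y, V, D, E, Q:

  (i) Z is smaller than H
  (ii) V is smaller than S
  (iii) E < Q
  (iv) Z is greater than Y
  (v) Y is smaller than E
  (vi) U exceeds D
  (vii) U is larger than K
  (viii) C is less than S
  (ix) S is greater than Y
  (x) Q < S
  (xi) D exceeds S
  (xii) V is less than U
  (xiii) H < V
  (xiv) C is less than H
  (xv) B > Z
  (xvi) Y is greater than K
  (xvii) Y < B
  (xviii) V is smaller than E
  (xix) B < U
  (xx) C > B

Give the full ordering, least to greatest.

K < Y < Z < B < C < H < V < E < Q < S < D < U

The consecutive links are each given: K < Y; Y < Z; Z < B; B < C; C < H; H < V; V < E; E < Q; Q < S; S < D; D < U.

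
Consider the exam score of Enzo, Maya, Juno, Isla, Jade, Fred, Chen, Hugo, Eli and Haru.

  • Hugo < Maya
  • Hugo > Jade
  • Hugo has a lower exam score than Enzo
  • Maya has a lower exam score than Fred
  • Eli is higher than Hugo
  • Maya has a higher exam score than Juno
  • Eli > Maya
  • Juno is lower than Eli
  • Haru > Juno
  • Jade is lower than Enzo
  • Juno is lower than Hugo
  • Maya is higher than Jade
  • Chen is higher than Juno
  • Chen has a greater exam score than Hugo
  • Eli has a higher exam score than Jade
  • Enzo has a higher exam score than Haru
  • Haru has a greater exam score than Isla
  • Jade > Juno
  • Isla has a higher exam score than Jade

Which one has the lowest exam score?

Juno

Jade is not least since Juno < Jade; Hugo is not least since Juno < Hugo; Maya is not least since Jade < Maya; Chen is not least since Hugo < Chen; Isla is not least since Jade < Isla; Fred is not least since Maya < Fred; Haru is not least since Isla < Haru; Enzo is not least since Hugo < Enzo; Eli is not least since Jade < Eli.
Only Juno has nothing below it, so Juno is the lowest exam score.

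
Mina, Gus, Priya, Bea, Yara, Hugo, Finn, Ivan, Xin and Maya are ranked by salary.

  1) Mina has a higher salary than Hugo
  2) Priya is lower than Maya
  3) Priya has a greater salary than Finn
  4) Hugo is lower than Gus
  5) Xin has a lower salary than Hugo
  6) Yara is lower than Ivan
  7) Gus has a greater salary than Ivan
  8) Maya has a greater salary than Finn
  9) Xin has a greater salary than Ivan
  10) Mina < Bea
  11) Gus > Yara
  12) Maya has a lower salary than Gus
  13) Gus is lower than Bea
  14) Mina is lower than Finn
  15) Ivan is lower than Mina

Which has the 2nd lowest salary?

Ivan

The consecutive relations fix a unique order: Yara < Ivan < Xin < Hugo < Mina < Finn < Priya < Maya < Gus < Bea.
The 2nd smallest is Ivan.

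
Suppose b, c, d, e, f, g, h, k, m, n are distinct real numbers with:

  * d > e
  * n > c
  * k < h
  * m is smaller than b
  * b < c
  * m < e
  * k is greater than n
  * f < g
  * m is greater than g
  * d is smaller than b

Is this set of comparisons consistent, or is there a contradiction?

The single ordering f < g < m < e < d < b < c < n < k < h satisfies every listed relation, so no contradiction arises.

consistent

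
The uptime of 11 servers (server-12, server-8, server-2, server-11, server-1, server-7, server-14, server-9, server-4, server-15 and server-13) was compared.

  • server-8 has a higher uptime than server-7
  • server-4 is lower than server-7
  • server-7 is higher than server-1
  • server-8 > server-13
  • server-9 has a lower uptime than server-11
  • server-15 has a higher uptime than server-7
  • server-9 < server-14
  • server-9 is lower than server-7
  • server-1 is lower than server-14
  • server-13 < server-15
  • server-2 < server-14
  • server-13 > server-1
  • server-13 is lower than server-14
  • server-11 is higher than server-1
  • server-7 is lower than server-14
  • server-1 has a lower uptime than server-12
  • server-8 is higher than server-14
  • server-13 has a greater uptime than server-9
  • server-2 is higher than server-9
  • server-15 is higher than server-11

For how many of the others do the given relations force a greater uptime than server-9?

The elements the relations force above server-9 are server-13, server-7, server-11, server-2, server-14, server-15, server-8 — no chain reaches any other.
That is 7.

7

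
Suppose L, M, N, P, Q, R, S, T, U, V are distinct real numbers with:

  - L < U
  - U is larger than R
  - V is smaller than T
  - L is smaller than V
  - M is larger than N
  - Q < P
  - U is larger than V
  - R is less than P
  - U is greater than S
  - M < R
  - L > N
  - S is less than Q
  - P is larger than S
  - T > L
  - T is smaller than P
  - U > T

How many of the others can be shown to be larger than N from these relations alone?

7

Directly above N: L, M.
One step further: V, R, T, U (6 so far).
One step further: P (7 so far).
Nothing else is reachable above N; 7 in all.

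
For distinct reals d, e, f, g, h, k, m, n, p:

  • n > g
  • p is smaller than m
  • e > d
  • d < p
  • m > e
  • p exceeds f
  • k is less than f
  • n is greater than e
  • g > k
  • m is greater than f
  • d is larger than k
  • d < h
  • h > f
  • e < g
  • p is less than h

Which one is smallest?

k

f is not least since k < f; d is not least since k < d; e is not least since d < e; g is not least since k < g; p is not least since f < p; m is not least since p < m; n is not least since e < n; h is not least since p < h.
Only k has nothing below it, so k is the smallest.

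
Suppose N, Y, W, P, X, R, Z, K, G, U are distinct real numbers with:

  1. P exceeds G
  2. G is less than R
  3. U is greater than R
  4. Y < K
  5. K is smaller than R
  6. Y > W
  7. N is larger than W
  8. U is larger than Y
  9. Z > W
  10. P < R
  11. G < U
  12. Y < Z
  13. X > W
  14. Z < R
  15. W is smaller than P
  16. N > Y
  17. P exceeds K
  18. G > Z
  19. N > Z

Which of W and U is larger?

U

W < Y and Y < K give W < K.
Then K < P extends the chain to P.
With P < R: W < Y < K < P < R.
With R < U: W < Y < K < P < R < U.
So W < U; U is the larger of the two.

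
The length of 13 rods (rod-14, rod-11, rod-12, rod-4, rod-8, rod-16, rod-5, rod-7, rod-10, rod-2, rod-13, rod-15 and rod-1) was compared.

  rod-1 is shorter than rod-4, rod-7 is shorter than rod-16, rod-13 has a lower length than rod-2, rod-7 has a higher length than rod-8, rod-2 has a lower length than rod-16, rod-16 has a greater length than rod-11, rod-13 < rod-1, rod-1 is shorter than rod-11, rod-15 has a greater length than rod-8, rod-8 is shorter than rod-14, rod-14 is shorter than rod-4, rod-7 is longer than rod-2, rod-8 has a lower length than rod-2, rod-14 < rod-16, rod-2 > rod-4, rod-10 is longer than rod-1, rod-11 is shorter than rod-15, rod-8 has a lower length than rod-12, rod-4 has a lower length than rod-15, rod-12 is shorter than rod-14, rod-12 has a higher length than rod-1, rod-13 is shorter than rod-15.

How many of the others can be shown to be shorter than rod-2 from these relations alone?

The elements the relations force below rod-2 are rod-8, rod-13, rod-1, rod-12, rod-14, rod-4 — no chain reaches any other.
That is 6.

6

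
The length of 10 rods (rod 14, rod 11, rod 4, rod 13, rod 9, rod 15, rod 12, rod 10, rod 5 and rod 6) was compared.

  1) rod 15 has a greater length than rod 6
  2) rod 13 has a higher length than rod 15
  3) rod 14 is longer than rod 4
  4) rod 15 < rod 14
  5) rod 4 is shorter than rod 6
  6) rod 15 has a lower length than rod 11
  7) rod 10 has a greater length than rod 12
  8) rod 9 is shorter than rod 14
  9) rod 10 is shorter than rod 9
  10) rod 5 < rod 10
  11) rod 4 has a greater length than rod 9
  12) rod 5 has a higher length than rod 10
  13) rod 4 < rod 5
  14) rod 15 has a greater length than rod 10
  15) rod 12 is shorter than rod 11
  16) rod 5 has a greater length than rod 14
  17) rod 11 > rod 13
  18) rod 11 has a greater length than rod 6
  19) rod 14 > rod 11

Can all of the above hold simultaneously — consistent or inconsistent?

Chaining the given relations yields rod 10 < rod 9 < rod 4 < rod 6 < rod 15 < rod 13 < rod 11 < rod 14 < rod 5, so rod 10 < rod 5. But one relation states rod 5 < rod 10. These cannot both hold.

inconsistent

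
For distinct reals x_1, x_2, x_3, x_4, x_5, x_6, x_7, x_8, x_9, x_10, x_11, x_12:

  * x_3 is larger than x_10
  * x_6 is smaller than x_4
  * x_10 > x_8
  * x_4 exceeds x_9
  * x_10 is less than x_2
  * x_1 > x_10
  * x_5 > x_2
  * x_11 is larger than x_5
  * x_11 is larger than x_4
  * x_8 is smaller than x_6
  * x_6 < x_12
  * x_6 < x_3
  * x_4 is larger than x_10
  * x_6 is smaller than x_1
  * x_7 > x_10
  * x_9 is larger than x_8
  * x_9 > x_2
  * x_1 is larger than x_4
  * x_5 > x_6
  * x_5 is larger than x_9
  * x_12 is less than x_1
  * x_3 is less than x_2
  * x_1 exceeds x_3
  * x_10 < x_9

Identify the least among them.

x_8

x_10 is not least since x_8 < x_10; x_6 is not least since x_8 < x_6; x_3 is not least since x_10 < x_3; x_2 is not least since x_3 < x_2; x_9 is not least since x_8 < x_9; x_4 is not least since x_10 < x_4; x_5 is not least since x_9 < x_5; x_12 is not least since x_6 < x_12; x_11 is not least since x_5 < x_11; x_7 is not least since x_10 < x_7; x_1 is not least since x_6 < x_1.
Only x_8 has nothing below it, so x_8 is the least.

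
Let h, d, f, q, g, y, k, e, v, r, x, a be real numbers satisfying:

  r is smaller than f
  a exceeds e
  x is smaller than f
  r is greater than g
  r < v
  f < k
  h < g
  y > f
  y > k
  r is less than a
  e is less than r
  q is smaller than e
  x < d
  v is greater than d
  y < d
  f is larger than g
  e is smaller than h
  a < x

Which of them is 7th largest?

The consecutive relations fix a unique order: q < e < h < g < r < a < x < f < k < y < d < v.
Counting 7 from the largest end gives a.

a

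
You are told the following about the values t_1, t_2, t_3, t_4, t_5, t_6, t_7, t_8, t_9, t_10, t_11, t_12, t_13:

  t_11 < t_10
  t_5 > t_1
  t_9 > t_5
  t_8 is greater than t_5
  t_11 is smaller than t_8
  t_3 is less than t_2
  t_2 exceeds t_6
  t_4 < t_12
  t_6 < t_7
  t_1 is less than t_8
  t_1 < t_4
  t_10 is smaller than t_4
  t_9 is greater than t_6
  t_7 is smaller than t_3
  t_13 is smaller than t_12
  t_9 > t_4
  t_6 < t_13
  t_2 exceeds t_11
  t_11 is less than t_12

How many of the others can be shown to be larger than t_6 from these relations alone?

6

The elements the relations force above t_6 are t_7, t_13, t_3, t_2, t_9, t_12 — no chain reaches any other.
That is 6.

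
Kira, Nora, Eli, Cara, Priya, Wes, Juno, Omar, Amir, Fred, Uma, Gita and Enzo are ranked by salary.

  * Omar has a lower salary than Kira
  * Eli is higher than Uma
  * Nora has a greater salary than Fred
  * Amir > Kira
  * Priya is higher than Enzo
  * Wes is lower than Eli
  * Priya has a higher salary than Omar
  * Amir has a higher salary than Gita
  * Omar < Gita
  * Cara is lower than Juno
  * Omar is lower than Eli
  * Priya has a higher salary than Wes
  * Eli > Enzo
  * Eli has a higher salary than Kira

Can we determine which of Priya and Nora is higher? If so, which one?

undetermined

Following every chain through Nora: below Nora we get Fred.
Priya is not reached, and no chain runs the other way from Priya to Nora.
So the given relations leave the order of Nora and Priya undetermined.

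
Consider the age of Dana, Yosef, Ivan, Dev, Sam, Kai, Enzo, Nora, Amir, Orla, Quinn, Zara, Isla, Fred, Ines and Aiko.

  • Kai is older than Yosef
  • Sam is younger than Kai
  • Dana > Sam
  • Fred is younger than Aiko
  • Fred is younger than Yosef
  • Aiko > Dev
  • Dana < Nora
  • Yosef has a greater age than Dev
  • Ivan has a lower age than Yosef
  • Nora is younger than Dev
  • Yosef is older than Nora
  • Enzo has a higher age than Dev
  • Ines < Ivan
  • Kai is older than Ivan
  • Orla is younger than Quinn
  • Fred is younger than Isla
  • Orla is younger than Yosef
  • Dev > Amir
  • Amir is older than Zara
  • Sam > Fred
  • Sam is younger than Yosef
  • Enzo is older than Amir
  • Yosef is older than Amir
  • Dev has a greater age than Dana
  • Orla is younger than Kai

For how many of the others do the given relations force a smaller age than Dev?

6

From Dev the given relations immediately reach Dana, Amir, Nora.
From those, Sam, Zara — 5 in total.
From those, Fred — 6 in total.
Nothing else is reachable below Dev; 6 in all.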